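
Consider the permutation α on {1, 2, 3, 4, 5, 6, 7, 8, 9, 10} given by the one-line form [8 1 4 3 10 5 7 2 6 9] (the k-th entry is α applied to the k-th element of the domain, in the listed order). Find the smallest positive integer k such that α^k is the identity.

12

The disjoint-cycle form of α has cycle lengths 4, 3, 2, 1.
The order of α is the least common multiple of its cycle lengths: lcm(4, 3, 2) = 12.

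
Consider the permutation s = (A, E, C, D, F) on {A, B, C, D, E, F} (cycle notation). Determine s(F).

Within (A, E, C, D, F), F ↦ A.

A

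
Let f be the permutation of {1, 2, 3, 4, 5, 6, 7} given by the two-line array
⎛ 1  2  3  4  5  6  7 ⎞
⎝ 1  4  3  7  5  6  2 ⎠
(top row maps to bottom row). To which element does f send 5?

5

The entry below 5 in the array is 5, so f(5) = 5.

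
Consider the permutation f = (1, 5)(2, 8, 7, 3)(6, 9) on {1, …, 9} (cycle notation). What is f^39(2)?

2 lies in the 4-cycle (2, 8, 7, 3).
Powers repeat with period 4 on this cycle, and 39 mod 4 = 3, so f^39(2) = f^3(2).
Advancing 3 steps from 2: 2 → 8 → 7 → 3.

3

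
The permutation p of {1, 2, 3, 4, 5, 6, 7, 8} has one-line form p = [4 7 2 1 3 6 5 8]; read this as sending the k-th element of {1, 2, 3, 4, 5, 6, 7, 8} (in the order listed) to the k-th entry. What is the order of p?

The disjoint-cycle form of p has cycle lengths 4, 2, 1, 1.
The order of p is the least common multiple of its cycle lengths: lcm(4, 2) = 4.

4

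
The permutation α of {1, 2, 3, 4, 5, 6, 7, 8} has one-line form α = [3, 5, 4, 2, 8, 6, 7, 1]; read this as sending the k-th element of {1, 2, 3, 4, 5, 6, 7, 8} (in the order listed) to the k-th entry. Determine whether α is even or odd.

In disjoint-cycle form the cycle lengths are 6, 1, 1.
A cycle is odd iff its length is even; α has 1 even-length cycle, so sgn(α) = (−1)^1 and α is odd.

odd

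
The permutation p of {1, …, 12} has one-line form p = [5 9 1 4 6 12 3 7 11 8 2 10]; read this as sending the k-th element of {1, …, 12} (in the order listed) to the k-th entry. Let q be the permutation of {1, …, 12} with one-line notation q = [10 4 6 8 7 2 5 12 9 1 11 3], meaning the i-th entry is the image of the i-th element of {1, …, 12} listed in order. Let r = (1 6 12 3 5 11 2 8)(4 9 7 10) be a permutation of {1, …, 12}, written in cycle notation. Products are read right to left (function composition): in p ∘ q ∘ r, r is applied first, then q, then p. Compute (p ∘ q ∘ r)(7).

5

(p ∘ q ∘ r)(7) = p(q(r(7))). r(7) = 10, then q(10) = 1, then p(1) = 5, so the result is 5.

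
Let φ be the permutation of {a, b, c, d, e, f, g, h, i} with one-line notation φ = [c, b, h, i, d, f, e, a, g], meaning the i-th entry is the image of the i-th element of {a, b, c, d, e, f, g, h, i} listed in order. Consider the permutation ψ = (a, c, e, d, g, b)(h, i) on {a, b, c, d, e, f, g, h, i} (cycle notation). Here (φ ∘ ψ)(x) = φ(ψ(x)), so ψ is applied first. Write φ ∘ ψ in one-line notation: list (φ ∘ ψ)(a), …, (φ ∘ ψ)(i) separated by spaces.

h c d e i f b g a

For each element, apply ψ then φ: a → c → h; b → a → c; c → e → d; d → g → e; e → d → i; f → f → f; g → b → b; h → i → g; i → h → a.
So φ ∘ ψ in one-line form is h c d e i f b g a.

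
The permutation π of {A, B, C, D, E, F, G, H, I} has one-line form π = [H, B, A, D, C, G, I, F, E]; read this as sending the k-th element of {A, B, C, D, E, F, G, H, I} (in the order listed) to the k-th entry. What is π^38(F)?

Tracing F → G → … returns to F after 7 steps, so F lies in a 7-cycle (A H F G I E C).
On a 7-cycle, π^7 is the identity, so π^38 = π^3 there (38 ≡ 3 mod 7).
Advancing 3 steps from F: F → G → I → E.

E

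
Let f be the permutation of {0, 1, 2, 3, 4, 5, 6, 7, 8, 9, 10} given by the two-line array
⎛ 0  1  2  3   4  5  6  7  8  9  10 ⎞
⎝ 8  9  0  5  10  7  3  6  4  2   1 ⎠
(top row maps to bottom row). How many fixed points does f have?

No element satisfies f(x) = x, so there are 0 fixed points.

0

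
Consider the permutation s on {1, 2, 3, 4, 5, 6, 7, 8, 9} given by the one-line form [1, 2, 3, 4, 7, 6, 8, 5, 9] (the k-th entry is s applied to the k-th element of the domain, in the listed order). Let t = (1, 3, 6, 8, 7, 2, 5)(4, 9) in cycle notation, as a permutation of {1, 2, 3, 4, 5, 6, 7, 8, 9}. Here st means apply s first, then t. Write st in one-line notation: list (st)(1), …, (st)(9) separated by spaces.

3 5 6 9 2 8 7 1 4

For each element, apply s then t: 1 → 1 → 3; 2 → 2 → 5; 3 → 3 → 6; 4 → 4 → 9; 5 → 7 → 2; 6 → 6 → 8; 7 → 8 → 7; 8 → 5 → 1; 9 → 9 → 4.
Collecting the images, st = [3 5 6 9 2 8 7 1 4].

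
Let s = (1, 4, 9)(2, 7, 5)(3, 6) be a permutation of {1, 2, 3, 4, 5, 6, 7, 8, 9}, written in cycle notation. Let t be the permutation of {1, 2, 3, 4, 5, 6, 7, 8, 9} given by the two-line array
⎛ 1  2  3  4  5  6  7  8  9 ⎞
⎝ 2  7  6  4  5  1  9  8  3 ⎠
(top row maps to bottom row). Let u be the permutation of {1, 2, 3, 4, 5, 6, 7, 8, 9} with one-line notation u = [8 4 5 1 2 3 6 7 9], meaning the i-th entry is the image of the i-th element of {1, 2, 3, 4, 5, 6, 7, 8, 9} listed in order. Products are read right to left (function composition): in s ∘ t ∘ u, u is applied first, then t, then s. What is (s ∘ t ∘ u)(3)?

Apply the permutations in order: u(3) = 5, then t(5) = 5, then s(5) = 2. So (s ∘ t ∘ u)(3) = 2.

2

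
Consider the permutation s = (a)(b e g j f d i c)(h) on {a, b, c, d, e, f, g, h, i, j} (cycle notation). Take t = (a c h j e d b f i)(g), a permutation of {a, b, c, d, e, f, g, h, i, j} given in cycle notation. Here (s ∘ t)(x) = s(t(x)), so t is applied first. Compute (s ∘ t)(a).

t(a) = c, then s(c) = b; composing gives (s ∘ t)(a) = b.

b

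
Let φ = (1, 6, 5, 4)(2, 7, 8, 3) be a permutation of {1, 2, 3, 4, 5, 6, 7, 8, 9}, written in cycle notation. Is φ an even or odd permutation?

even

The cycle lengths are 4, 4, 1.
A cycle of length ℓ contributes ℓ−1 transpositions, so φ is a product of 3 + 3 = 6 transpositions — even.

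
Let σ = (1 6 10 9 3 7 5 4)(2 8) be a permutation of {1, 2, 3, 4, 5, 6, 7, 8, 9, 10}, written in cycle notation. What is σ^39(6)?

6 lies in the 8-cycle (1 6 10 9 3 7 5 4).
Powers repeat with period 8 on this cycle, and 39 mod 8 = 7, so σ^39(6) = σ^7(6).
Advancing 7 steps from 6: 6 → 10 → 9 → 3 → 7 → 5 → 4 → 1.

1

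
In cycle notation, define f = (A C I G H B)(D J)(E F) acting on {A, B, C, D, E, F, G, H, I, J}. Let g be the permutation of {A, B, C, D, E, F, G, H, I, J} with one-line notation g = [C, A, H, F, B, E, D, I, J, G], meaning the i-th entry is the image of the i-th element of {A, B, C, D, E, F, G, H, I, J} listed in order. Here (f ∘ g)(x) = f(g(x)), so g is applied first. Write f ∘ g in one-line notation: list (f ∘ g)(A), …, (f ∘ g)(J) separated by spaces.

(f ∘ g)(x) = f(g(x)). Computing each image: f(g(A)) = f(C) = I, f(g(B)) = f(A) = C, f(g(C)) = f(H) = B, f(g(D)) = f(F) = E, f(g(E)) = f(B) = A, f(g(F)) = f(E) = F, f(g(G)) = f(D) = J, f(g(H)) = f(I) = G, f(g(I)) = f(J) = D, f(g(J)) = f(G) = H.
Hence f ∘ g = [I C B E A F J G D H].

I C B E A F J G D H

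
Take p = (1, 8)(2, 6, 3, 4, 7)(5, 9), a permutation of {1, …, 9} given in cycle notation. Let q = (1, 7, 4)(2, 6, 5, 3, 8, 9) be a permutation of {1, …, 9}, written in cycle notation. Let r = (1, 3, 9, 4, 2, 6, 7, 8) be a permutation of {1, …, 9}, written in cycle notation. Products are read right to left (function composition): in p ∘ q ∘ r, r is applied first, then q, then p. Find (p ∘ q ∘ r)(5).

(p ∘ q ∘ r)(5) = p(q(r(5))). r(5) = 5, then q(5) = 3, then p(3) = 4, so the result is 4.

4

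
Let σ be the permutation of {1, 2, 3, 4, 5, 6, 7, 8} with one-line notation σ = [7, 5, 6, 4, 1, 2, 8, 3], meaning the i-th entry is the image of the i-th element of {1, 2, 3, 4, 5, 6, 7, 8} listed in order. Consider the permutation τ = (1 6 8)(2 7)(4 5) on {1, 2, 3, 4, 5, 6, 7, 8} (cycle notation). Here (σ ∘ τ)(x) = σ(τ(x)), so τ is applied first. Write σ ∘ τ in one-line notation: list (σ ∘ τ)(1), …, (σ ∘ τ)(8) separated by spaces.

2 8 6 1 4 3 5 7

For each element, apply τ then σ: 1 → 6 → 2; 2 → 7 → 8; 3 → 3 → 6; 4 → 5 → 1; 5 → 4 → 4; 6 → 8 → 3; 7 → 2 → 5; 8 → 1 → 7.
Collecting the images, σ ∘ τ = [2 8 6 1 4 3 5 7].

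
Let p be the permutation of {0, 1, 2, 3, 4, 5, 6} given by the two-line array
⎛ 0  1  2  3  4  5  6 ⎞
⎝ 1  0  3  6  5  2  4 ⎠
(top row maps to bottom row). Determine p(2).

The entry below 2 in the array is 3, so p(2) = 3.

3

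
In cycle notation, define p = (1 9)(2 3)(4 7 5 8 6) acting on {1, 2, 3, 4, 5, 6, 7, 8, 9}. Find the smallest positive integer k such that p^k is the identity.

10

The disjoint cycles have lengths 5, 2, 2.
The order of p is the least common multiple of its cycle lengths: lcm(5, 2, 2) = 10.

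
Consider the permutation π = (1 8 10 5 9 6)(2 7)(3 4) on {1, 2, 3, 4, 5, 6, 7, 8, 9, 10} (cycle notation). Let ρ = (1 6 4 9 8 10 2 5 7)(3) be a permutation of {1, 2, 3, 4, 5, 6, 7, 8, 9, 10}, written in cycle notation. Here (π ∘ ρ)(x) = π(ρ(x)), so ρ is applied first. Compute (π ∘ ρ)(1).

(π ∘ ρ)(1) = π(ρ(1)). ρ(1) = 6, then π(6) = 1. So (π ∘ ρ)(1) = 1.

1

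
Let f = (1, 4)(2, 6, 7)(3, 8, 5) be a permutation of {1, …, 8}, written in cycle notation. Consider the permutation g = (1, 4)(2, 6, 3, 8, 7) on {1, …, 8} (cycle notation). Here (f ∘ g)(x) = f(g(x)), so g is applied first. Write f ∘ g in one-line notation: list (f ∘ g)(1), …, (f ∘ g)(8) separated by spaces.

Chase each element through g then f: 1 → 4 → 1; 2 → 6 → 7; 3 → 8 → 5; 4 → 1 → 4; 5 → 5 → 3; 6 → 3 → 8; 7 → 2 → 6; 8 → 7 → 2.
So f ∘ g in one-line form is 1 7 5 4 3 8 6 2.

1 7 5 4 3 8 6 2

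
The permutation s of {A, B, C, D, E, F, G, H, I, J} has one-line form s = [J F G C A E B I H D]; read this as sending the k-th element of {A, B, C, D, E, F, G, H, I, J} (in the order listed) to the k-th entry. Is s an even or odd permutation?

even

In disjoint-cycle form the cycle lengths are 8, 2.
A cycle of length ℓ contributes ℓ−1 transpositions, so s is a product of 7 + 1 = 8 transpositions — even.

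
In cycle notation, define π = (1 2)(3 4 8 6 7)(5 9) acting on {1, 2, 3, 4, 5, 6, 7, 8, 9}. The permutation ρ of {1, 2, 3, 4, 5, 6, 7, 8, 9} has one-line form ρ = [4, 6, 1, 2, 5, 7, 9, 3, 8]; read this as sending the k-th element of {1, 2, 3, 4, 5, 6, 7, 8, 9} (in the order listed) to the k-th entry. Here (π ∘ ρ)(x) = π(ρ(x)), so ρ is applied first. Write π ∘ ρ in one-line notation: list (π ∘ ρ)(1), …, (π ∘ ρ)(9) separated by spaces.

8 7 2 1 9 3 5 4 6

(π ∘ ρ)(x) = π(ρ(x)). Computing each image: π(ρ(1)) = π(4) = 8, π(ρ(2)) = π(6) = 7, π(ρ(3)) = π(1) = 2, π(ρ(4)) = π(2) = 1, π(ρ(5)) = π(5) = 9, π(ρ(6)) = π(7) = 3, π(ρ(7)) = π(9) = 5, π(ρ(8)) = π(3) = 4, π(ρ(9)) = π(8) = 6.
Hence π ∘ ρ = [8 7 2 1 9 3 5 4 6].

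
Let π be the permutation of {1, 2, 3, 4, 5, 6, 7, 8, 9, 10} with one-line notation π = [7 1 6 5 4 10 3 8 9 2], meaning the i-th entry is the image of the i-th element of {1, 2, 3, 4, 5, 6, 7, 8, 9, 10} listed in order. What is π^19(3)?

Tracing 3 → 6 → … returns to 3 after 6 steps, so 3 lies in a 6-cycle (1 7 3 6 10 2).
Since the cycle has length 6, π^19 acts on it the same as π^1 (19 mod 6 = 1).
Advancing 1 step from 3: 3 → 6.

6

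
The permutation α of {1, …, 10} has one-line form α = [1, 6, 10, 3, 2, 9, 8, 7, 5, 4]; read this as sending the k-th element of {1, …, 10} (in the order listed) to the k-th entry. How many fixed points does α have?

1

The fixed points (elements with α(x) = x) are {1}, so there is 1.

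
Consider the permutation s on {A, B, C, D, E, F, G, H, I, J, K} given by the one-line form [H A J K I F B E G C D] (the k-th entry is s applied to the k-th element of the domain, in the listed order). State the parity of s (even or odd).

odd

In disjoint-cycle form the cycle lengths are 6, 2, 2, 1.
A cycle is odd iff its length is even; s has 3 even-length cycles, so sgn(s) = (−1)^3 and s is odd.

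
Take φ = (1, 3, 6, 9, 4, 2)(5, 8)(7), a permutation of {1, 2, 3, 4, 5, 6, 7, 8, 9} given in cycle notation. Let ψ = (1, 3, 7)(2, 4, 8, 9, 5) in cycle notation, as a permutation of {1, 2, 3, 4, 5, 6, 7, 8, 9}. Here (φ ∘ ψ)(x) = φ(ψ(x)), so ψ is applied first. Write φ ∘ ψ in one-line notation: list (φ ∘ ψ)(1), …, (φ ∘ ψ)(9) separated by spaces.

6 2 7 5 1 9 3 4 8

(φ ∘ ψ)(x) = φ(ψ(x)). Computing each image: φ(ψ(1)) = φ(3) = 6, φ(ψ(2)) = φ(4) = 2, φ(ψ(3)) = φ(7) = 7, φ(ψ(4)) = φ(8) = 5, φ(ψ(5)) = φ(2) = 1, φ(ψ(6)) = φ(6) = 9, φ(ψ(7)) = φ(1) = 3, φ(ψ(8)) = φ(9) = 4, φ(ψ(9)) = φ(5) = 8.
Hence φ ∘ ψ = [6 2 7 5 1 9 3 4 8].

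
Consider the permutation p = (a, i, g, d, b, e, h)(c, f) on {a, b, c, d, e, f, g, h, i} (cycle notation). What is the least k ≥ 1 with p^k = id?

14

The cycle type of p is (7, 2).
The order of p is the least common multiple of its cycle lengths: lcm(7, 2) = 14.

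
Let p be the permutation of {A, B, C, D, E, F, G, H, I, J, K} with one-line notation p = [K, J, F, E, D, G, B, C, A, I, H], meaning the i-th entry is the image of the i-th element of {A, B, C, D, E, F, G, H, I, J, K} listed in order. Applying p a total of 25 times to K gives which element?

Tracing K → H → … returns to K after 9 steps, so K lies in a 9-cycle (A K H C F G B J I).
Since the cycle has length 9, p^25 acts on it the same as p^7 (25 mod 9 = 7).
Stepping 7 places around the cycle: K → H → C → F → G → B → J → I.

I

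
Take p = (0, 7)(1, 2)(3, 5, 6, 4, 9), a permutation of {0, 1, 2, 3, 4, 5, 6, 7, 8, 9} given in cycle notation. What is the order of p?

10

The cycle type of p is (5, 2, 2, 1).
The order is lcm(5, 2, 2) = 10.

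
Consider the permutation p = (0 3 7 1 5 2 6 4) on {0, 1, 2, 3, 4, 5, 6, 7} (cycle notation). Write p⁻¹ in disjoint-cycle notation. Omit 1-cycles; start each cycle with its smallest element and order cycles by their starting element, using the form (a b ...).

(0 4 6 2 5 1 7 3)

If p sends a → b within a cycle, p⁻¹ sends b → a; equivalently, reverse each cycle.
Reversing each cycle of p and rotating so the smallest element leads gives (0 4 6 2 5 1 7 3).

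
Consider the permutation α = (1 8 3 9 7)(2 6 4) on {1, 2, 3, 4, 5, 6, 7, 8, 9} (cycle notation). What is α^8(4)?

4 lies in the 3-cycle (2 6 4).
Powers repeat with period 3 on this cycle, and 8 mod 3 = 2, so α^8(4) = α^2(4).
Stepping 2 places around the cycle: 4 → 2 → 6.

6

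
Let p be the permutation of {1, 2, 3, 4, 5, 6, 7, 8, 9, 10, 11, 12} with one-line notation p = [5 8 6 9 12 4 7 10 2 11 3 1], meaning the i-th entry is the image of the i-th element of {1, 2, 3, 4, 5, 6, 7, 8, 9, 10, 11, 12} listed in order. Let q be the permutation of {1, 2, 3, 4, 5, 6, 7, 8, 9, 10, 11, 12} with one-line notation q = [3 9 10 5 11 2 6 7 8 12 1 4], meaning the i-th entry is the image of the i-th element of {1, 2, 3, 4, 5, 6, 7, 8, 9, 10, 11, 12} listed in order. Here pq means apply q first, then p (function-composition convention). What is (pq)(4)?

q(4) = 5, then p(5) = 12; composing gives (pq)(4) = 12.

12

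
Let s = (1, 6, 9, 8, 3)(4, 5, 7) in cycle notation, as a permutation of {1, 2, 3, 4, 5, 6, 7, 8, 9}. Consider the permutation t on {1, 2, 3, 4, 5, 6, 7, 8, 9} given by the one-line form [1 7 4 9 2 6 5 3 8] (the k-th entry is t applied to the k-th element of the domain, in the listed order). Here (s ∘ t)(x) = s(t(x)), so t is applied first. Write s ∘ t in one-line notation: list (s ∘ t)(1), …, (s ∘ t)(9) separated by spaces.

6 4 5 8 2 9 7 1 3

Chase each element through t then s: 1 → 1 → 6; 2 → 7 → 4; 3 → 4 → 5; 4 → 9 → 8; 5 → 2 → 2; 6 → 6 → 9; 7 → 5 → 7; 8 → 3 → 1; 9 → 8 → 3.
Collecting the images, s ∘ t = [6 4 5 8 2 9 7 1 3].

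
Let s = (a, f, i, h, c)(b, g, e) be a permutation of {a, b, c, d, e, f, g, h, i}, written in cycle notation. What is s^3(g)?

g lies in the 3-cycle (b, g, e).
Since the cycle has length 3, s^3 acts on it the same as s^0 (3 mod 3 = 0).
So s^3(g) = g.

g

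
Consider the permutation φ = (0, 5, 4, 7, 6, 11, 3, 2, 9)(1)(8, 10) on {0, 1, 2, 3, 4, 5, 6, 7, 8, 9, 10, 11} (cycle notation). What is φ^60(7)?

0

7 lies in the 9-cycle (0, 5, 4, 7, 6, 11, 3, 2, 9).
On a 9-cycle, φ^9 is the identity, so φ^60 = φ^6 there (60 ≡ 6 mod 9).
Advancing 6 steps from 7: 7 → 6 → 11 → 3 → 2 → 9 → 0.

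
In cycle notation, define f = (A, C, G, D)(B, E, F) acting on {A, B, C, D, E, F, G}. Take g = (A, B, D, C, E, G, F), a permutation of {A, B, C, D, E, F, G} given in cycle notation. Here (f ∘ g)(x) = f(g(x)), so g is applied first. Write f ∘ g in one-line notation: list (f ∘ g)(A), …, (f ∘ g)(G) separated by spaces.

E A F G D C B

(f ∘ g)(x) = f(g(x)). Computing each image: f(g(A)) = f(B) = E, f(g(B)) = f(D) = A, f(g(C)) = f(E) = F, f(g(D)) = f(C) = G, f(g(E)) = f(G) = D, f(g(F)) = f(A) = C, f(g(G)) = f(F) = B.
Hence f ∘ g = [E A F G D C B].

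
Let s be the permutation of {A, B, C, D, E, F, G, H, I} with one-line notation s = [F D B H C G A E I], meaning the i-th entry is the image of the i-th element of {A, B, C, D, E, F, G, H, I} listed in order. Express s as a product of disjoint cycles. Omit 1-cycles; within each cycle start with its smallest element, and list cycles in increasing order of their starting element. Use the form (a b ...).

Iterating s from A gives A → F → G → A; that is the 3-cycle (A F G).
Repeating from the next unused element and collecting all non-trivial cycles gives (A F G)(B D H E C).

(A F G)(B D H E C)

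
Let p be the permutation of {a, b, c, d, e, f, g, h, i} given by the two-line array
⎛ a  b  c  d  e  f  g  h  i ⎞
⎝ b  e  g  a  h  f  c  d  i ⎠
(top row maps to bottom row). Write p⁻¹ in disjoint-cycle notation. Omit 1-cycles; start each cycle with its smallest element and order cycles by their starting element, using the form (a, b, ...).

(a, d, h, e, b)(c, g)

The cycle decomposition of p is (a, b, e, h, d)(c, g).
Reversing each cycle (and rotating so the smallest element leads) gives p⁻¹ = (a, d, h, e, b)(c, g).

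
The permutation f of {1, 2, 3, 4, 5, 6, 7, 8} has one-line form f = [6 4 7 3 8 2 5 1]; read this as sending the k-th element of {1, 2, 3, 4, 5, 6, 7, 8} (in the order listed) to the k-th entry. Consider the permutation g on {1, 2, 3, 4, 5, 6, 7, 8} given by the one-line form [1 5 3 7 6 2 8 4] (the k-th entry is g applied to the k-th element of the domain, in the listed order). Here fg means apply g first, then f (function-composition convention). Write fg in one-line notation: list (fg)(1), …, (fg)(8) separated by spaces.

6 8 7 5 2 4 1 3

(fg)(x) = f(g(x)). Computing each image: f(g(1)) = f(1) = 6, f(g(2)) = f(5) = 8, f(g(3)) = f(3) = 7, f(g(4)) = f(7) = 5, f(g(5)) = f(6) = 2, f(g(6)) = f(2) = 4, f(g(7)) = f(8) = 1, f(g(8)) = f(4) = 3.
Hence fg = [6 8 7 5 2 4 1 3].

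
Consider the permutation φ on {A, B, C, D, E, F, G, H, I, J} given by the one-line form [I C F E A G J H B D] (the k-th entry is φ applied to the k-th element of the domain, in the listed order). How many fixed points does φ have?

The fixed points (elements with φ(x) = x) are {H}, so there is 1.

1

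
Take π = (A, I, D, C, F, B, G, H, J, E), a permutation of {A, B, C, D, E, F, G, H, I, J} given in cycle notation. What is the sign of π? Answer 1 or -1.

-1

The cycle lengths are 10.
A cycle is odd iff its length is even; π has 1 even-length cycle, so sgn(π) = (−1)^1 and π is odd.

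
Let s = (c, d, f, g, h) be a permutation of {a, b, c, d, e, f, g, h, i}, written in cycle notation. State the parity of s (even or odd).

even

The cycle lengths are 5, 1, 1, 1, 1.
A cycle is odd iff its length is even; s has 0 even-length cycles, so sgn(s) = (−1)^0 and s is even.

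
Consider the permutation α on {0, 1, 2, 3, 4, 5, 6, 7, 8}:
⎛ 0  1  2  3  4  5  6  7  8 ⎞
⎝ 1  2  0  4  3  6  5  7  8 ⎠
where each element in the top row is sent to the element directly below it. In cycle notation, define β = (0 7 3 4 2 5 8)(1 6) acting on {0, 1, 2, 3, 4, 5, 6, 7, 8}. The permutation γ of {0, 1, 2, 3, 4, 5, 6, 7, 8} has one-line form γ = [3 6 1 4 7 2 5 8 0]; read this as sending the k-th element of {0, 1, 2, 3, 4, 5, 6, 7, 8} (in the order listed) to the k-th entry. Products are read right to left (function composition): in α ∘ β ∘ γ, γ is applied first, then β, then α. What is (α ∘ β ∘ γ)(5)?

(α ∘ β ∘ γ)(5) = α(β(γ(5))). γ(5) = 2, then β(2) = 5, then α(5) = 6, so the result is 6.

6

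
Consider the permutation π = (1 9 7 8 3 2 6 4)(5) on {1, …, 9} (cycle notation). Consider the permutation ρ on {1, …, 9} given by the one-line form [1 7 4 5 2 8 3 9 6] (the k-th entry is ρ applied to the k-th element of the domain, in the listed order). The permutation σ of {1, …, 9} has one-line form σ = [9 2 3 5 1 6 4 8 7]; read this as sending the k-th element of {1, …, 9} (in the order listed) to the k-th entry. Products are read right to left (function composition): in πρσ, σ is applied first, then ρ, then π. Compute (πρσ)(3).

Chase 3: σ(3) = 3; ρ(3) = 4; π(4) = 1. Hence (πρσ)(3) = 1.

1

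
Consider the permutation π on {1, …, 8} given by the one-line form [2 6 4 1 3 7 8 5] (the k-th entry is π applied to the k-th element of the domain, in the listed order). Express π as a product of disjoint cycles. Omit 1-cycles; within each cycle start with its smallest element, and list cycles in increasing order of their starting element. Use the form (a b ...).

Start at 1 and follow images: 1 → 2 → 6 → 7 → 8 → 5 → 3 → 4 → 1, giving the cycle (1 2 6 7 8 5 3 4).
Continuing from each remaining unvisited element yields (1 2 6 7 8 5 3 4).

(1 2 6 7 8 5 3 4)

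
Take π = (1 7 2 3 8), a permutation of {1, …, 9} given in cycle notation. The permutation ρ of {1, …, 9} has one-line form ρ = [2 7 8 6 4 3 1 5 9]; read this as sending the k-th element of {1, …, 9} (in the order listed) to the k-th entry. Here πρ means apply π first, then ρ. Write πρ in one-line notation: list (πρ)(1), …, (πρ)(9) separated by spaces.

1 8 5 6 4 3 7 2 9

(πρ)(x) = ρ(π(x)). Computing each image: ρ(π(1)) = ρ(7) = 1, ρ(π(2)) = ρ(3) = 8, ρ(π(3)) = ρ(8) = 5, ρ(π(4)) = ρ(4) = 6, ρ(π(5)) = ρ(5) = 4, ρ(π(6)) = ρ(6) = 3, ρ(π(7)) = ρ(2) = 7, ρ(π(8)) = ρ(1) = 2, ρ(π(9)) = ρ(9) = 9.
Hence πρ = [1 8 5 6 4 3 7 2 9].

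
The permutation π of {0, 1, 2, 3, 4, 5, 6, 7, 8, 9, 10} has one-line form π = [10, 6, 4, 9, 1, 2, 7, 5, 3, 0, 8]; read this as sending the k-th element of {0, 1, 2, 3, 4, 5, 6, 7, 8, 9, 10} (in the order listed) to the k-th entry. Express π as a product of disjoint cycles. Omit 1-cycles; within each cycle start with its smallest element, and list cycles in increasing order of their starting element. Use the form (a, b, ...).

(0, 10, 8, 3, 9)(1, 6, 7, 5, 2, 4)

Start at 0 and follow images: 0 → 10 → 8 → 3 → 9 → 0, giving the cycle (0, 10, 8, 3, 9).
Repeating from the next unused element and collecting all non-trivial cycles gives (0, 10, 8, 3, 9)(1, 6, 7, 5, 2, 4).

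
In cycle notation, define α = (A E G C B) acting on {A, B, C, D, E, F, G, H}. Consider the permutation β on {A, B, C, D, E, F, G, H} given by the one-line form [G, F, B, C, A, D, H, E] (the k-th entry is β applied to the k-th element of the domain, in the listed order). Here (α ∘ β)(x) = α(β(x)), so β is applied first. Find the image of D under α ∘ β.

B

β(D) = C, then α(C) = B; composing gives (α ∘ β)(D) = B.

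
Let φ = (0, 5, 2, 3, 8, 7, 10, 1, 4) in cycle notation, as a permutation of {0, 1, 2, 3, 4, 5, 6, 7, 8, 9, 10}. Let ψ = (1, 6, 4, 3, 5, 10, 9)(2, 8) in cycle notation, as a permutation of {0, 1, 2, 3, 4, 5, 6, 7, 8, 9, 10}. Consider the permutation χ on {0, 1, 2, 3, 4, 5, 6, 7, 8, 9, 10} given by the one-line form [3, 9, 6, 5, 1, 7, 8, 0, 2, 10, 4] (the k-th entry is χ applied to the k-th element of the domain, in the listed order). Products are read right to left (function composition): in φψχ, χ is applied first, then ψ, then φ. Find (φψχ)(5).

10

Chase 5: χ(5) = 7; ψ(7) = 7; φ(7) = 10. Hence (φψχ)(5) = 10.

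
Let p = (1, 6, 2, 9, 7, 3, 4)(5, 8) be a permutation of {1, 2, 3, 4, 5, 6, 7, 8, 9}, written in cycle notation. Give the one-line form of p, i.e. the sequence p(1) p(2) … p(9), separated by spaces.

Each element maps to the next entry in its cycle (wrapping to the front): 1↦6, 2↦9, 3↦4, 4↦1, 5↦8, 6↦2, 7↦3, 8↦5, 9↦7.
Listing these in domain order gives 6 9 4 1 8 2 3 5 7.

6 9 4 1 8 2 3 5 7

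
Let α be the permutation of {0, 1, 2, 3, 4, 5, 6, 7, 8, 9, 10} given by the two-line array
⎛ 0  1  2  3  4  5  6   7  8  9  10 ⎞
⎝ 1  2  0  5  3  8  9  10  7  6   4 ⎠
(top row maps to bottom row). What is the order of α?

6

Writing α as disjoint cycles, the cycle lengths are 6, 3, 2.
The order is lcm(6, 3, 2) = 6.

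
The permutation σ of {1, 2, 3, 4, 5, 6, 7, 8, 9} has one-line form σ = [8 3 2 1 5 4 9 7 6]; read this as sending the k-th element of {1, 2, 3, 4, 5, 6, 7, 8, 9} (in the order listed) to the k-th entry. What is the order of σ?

6

Writing σ as disjoint cycles, the cycle lengths are 6, 2, 1.
Since disjoint cycles commute, ord(σ) = lcm(6, 2) = 6.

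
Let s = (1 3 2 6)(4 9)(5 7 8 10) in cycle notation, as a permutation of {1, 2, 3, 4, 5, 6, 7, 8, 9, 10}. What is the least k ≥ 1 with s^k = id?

4

The cycle type of s is (4, 4, 2).
The order of s is the least common multiple of its cycle lengths: lcm(4, 4, 2) = 4.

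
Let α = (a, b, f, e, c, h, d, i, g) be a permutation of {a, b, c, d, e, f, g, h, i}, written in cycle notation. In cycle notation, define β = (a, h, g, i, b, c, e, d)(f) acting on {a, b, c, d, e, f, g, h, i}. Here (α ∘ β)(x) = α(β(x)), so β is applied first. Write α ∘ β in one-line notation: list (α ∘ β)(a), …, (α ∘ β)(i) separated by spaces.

d h c b i e g a f

Chase each element through β then α: a → h → d; b → c → h; c → e → c; d → a → b; e → d → i; f → f → e; g → i → g; h → g → a; i → b → f.
Collecting the images, α ∘ β = [d h c b i e g a f].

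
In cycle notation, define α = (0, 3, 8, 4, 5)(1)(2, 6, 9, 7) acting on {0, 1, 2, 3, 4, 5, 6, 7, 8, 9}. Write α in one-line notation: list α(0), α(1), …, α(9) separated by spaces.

Each element maps to the next entry in its cycle (wrapping to the front): 0↦3, 1↦1, 2↦6, 3↦8, 4↦5, 5↦0, 6↦9, 7↦2, 8↦4, 9↦7.
So the one-line form is 3 1 6 8 5 0 9 2 4 7.

3 1 6 8 5 0 9 2 4 7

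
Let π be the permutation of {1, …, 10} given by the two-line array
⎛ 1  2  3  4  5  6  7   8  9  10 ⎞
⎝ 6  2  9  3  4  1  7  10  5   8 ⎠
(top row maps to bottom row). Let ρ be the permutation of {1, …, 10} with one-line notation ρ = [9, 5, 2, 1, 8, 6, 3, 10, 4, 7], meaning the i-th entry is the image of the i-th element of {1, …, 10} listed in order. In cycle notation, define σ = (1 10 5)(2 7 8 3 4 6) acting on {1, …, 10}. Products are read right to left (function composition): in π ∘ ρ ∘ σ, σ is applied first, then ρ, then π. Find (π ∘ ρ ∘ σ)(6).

4

Apply the permutations in order: σ(6) = 2, then ρ(2) = 5, then π(5) = 4. So (π ∘ ρ ∘ σ)(6) = 4.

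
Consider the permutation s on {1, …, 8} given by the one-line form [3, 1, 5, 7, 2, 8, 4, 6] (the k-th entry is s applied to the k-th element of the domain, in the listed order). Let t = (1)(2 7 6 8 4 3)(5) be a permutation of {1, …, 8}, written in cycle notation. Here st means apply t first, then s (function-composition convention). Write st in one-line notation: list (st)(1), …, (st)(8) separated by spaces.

(st)(x) = s(t(x)). Computing each image: s(t(1)) = s(1) = 3, s(t(2)) = s(7) = 4, s(t(3)) = s(2) = 1, s(t(4)) = s(3) = 5, s(t(5)) = s(5) = 2, s(t(6)) = s(8) = 6, s(t(7)) = s(6) = 8, s(t(8)) = s(4) = 7.
Hence st = [3 4 1 5 2 6 8 7].

3 4 1 5 2 6 8 7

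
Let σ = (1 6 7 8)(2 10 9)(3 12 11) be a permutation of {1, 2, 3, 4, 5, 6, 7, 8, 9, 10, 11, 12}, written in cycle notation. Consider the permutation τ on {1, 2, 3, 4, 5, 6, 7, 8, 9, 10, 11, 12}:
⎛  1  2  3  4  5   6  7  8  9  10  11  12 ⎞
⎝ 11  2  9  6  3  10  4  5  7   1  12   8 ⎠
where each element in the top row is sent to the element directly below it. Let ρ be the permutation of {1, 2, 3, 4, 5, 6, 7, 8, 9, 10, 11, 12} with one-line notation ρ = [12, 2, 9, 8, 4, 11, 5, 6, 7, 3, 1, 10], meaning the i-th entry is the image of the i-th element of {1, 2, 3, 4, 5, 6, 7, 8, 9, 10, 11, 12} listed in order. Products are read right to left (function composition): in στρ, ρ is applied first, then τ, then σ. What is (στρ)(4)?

Apply the permutations in order: ρ(4) = 8, then τ(8) = 5, then σ(5) = 5. So (στρ)(4) = 5.

5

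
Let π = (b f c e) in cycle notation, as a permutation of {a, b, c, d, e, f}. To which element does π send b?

f

In the cycle (b f c e), b is followed by f, so π(b) = f.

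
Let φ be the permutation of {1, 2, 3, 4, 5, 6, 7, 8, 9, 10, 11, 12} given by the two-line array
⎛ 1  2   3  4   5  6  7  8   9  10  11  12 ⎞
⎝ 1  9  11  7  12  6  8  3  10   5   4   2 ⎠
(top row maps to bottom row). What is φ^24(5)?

10

Tracing 5 → 12 → … returns to 5 after 5 steps, so 5 lies in a 5-cycle (2 9 10 5 12).
Since the cycle has length 5, φ^24 acts on it the same as φ^4 (24 mod 5 = 4).
Advancing 4 steps from 5: 5 → 12 → 2 → 9 → 10.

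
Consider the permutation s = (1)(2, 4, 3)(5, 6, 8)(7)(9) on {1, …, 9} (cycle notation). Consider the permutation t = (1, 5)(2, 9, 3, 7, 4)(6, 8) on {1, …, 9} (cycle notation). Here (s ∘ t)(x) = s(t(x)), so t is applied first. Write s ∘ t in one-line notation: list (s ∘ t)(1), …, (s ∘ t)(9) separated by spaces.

6 9 7 4 1 5 3 8 2

(s ∘ t)(x) = s(t(x)). Computing each image: s(t(1)) = s(5) = 6, s(t(2)) = s(9) = 9, s(t(3)) = s(7) = 7, s(t(4)) = s(2) = 4, s(t(5)) = s(1) = 1, s(t(6)) = s(8) = 5, s(t(7)) = s(4) = 3, s(t(8)) = s(6) = 8, s(t(9)) = s(3) = 2.
Hence s ∘ t = [6 9 7 4 1 5 3 8 2].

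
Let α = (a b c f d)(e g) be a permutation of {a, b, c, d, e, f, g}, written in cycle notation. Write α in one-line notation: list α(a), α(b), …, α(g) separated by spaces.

Image by image: a↦b, b↦c, c↦f, d↦a, e↦g, f↦d, g↦e.
Listing these in domain order gives b c f a g d e.

b c f a g d e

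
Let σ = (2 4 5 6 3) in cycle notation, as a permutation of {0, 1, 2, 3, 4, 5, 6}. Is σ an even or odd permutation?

even

The cycle lengths are 5, 1, 1.
A cycle of length ℓ contributes ℓ−1 transpositions, so σ is a product of 4 transpositions — even.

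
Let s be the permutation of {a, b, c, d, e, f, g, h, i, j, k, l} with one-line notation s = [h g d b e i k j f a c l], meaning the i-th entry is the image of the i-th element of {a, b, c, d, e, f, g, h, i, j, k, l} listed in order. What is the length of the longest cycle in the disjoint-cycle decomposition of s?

Decomposing into disjoint cycles gives (a h j)(b g k c d)(f i); the longest has length 5.

5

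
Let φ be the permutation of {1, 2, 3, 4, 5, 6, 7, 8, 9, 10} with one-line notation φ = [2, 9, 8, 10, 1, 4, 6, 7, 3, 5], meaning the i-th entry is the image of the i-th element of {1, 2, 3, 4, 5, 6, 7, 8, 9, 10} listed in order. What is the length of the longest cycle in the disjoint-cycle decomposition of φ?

Decomposing into disjoint cycles gives (1, 2, 9, 3, 8, 7, 6, 4, 10, 5); the longest has length 10.

10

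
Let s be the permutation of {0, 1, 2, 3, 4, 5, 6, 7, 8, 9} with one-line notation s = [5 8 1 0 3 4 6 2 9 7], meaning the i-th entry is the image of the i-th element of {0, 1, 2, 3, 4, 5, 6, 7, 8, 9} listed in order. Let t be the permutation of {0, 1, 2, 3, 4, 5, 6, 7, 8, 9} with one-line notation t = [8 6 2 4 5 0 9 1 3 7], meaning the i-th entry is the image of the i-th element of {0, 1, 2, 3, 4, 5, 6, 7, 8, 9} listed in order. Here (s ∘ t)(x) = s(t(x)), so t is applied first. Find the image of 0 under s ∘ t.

9

(s ∘ t)(0) = s(t(0)). t(0) = 8, then s(8) = 9. So (s ∘ t)(0) = 9.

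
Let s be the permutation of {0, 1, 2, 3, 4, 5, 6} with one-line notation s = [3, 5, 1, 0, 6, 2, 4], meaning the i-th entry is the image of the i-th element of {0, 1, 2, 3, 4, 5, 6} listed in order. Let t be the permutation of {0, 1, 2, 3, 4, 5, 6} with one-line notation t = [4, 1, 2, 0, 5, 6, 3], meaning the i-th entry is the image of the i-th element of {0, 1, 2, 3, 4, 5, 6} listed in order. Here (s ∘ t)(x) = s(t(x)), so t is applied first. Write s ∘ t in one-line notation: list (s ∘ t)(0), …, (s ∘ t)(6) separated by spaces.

(s ∘ t)(x) = s(t(x)). Computing each image: s(t(0)) = s(4) = 6, s(t(1)) = s(1) = 5, s(t(2)) = s(2) = 1, s(t(3)) = s(0) = 3, s(t(4)) = s(5) = 2, s(t(5)) = s(6) = 4, s(t(6)) = s(3) = 0.
Hence s ∘ t = [6 5 1 3 2 4 0].

6 5 1 3 2 4 0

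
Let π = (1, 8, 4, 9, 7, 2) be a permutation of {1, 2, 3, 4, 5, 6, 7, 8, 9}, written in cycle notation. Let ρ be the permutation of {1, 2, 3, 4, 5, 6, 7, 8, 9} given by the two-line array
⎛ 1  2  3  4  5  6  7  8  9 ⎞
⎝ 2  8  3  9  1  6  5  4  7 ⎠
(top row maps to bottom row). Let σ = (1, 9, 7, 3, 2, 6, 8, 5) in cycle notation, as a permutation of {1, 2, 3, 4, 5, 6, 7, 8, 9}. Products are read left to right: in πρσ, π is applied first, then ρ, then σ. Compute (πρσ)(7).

5

Chase 7: π(7) = 2; ρ(2) = 8; σ(8) = 5. Hence (πρσ)(7) = 5.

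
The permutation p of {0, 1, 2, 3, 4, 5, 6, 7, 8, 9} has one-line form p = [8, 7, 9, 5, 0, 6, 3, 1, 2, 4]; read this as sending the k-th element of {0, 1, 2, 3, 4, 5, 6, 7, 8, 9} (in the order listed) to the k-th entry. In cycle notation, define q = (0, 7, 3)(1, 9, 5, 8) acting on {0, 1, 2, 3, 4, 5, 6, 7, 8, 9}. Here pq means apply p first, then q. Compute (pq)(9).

(pq)(9) = q(p(9)). p(9) = 4, then q(4) = 4. So (pq)(9) = 4.

4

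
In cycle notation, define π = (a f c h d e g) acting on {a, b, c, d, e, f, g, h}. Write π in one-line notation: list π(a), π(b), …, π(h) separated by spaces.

f b h e g c a d

Each element maps to the next entry in its cycle (wrapping to the front): a↦f, b↦b, c↦h, d↦e, e↦g, f↦c, g↦a, h↦d.
So the one-line form is f b h e g c a d.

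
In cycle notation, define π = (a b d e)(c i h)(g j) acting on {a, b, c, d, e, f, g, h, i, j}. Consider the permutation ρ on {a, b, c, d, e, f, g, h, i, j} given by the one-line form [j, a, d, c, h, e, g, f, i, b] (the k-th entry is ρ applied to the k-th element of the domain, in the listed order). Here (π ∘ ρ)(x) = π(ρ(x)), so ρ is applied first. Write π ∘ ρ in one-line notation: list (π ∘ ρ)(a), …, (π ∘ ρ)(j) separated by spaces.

g b e i c a j f h d

(π ∘ ρ)(x) = π(ρ(x)). Computing each image: π(ρ(a)) = π(j) = g, π(ρ(b)) = π(a) = b, π(ρ(c)) = π(d) = e, π(ρ(d)) = π(c) = i, π(ρ(e)) = π(h) = c, π(ρ(f)) = π(e) = a, π(ρ(g)) = π(g) = j, π(ρ(h)) = π(f) = f, π(ρ(i)) = π(i) = h, π(ρ(j)) = π(b) = d.
Hence π ∘ ρ = [g b e i c a j f h d].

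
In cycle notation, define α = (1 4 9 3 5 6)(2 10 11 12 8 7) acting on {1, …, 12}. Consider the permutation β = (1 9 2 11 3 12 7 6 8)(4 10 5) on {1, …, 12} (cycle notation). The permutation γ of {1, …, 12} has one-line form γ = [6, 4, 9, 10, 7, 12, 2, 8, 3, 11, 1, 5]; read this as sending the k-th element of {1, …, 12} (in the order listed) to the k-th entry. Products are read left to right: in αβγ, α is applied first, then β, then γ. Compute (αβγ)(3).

10

Chase 3: α(3) = 5; β(5) = 4; γ(4) = 10. Hence (αβγ)(3) = 10.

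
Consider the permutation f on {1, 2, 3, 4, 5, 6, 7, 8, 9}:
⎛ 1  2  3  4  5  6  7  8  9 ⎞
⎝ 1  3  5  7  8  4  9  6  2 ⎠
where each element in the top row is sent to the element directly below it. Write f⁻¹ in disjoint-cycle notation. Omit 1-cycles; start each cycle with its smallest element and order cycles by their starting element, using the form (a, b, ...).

The cycle decomposition of f is (2, 3, 5, 8, 6, 4, 7, 9).
The inverse reverses every cycle; in canonical form, f⁻¹ = (2, 9, 7, 4, 6, 8, 5, 3).

(2, 9, 7, 4, 6, 8, 5, 3)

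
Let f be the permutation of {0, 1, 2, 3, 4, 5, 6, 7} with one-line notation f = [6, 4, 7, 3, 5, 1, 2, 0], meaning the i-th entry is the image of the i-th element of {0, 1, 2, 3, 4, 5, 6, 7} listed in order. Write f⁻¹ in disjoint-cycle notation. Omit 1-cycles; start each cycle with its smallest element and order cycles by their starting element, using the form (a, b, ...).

First write f in disjoint cycles: (0, 6, 2, 7)(1, 4, 5).
Reversing each cycle (and rotating so the smallest element leads) gives f⁻¹ = (0, 7, 2, 6)(1, 5, 4).

(0, 7, 2, 6)(1, 5, 4)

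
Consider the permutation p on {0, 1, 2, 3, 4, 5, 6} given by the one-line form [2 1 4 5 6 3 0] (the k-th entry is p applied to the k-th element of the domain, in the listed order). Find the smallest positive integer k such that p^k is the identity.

4

The disjoint-cycle form of p has cycle lengths 4, 2, 1.
The order of p is the least common multiple of its cycle lengths: lcm(4, 2) = 4.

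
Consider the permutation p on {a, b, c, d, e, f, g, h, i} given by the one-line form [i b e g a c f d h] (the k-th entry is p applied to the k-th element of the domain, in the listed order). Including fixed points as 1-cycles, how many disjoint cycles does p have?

The cycle decomposition is (a i h d g f c e)(b), which has 2 cycles (counting 1-cycles).

2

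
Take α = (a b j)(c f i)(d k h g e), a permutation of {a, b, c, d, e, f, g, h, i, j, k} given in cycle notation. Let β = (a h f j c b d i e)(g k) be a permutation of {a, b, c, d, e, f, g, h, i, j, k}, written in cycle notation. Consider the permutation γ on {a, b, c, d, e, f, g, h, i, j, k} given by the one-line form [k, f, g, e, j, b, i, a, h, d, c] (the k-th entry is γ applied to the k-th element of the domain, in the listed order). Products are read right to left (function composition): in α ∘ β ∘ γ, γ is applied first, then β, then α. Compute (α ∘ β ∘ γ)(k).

j

Chase k: γ(k) = c; β(c) = b; α(b) = j. Hence (α ∘ β ∘ γ)(k) = j.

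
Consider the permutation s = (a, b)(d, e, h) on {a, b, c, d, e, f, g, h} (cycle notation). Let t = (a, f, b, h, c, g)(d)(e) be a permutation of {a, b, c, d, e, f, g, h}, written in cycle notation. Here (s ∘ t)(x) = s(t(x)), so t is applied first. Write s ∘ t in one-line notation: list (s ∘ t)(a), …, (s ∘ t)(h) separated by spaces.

f d g e h a b c

(s ∘ t)(x) = s(t(x)). Computing each image: s(t(a)) = s(f) = f, s(t(b)) = s(h) = d, s(t(c)) = s(g) = g, s(t(d)) = s(d) = e, s(t(e)) = s(e) = h, s(t(f)) = s(b) = a, s(t(g)) = s(a) = b, s(t(h)) = s(c) = c.
Hence s ∘ t = [f d g e h a b c].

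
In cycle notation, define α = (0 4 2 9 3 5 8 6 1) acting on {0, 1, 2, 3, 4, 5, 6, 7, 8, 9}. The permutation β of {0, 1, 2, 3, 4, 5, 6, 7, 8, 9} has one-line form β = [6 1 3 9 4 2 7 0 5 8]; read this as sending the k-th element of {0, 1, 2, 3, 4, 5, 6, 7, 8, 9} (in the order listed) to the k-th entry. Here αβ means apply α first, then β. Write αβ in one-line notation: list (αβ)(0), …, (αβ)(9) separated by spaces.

4 6 8 2 3 5 1 0 7 9

For each element, apply α then β: 0 → 4 → 4; 1 → 0 → 6; 2 → 9 → 8; 3 → 5 → 2; 4 → 2 → 3; 5 → 8 → 5; 6 → 1 → 1; 7 → 7 → 0; 8 → 6 → 7; 9 → 3 → 9.
Collecting the images, αβ = [4 6 8 2 3 5 1 0 7 9].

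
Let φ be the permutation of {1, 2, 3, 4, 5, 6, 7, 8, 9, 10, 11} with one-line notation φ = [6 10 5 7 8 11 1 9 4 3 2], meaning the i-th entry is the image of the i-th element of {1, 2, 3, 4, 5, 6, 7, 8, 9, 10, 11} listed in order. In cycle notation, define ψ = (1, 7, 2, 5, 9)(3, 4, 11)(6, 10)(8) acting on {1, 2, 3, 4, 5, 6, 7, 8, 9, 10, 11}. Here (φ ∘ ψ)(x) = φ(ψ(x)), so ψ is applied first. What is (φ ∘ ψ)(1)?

(φ ∘ ψ)(1) = φ(ψ(1)). ψ(1) = 7, then φ(7) = 1. So (φ ∘ ψ)(1) = 1.

1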